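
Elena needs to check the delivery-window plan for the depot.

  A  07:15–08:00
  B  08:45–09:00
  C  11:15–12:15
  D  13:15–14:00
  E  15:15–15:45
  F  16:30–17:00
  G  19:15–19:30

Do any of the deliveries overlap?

No

Sorted by start: A, B, C, D, E, F, G.
B starts after A ends, so nothing later overlaps A either.
C starts after B ends, so nothing later overlaps B either.
D starts after C ends, so nothing later overlaps C either.
E starts after D ends, so nothing later overlaps D either.
F starts after E ends, so nothing later overlaps E either.
G starts after F ends.
Every pair is clear; the schedule has no overlaps.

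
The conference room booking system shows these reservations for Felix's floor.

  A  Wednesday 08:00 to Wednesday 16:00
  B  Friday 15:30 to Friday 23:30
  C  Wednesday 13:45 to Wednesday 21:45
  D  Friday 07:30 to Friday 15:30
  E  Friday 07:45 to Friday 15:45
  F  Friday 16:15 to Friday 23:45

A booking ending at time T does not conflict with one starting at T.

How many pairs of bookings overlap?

4

Sorted by start: A, C, D, E, B, F.
C starts before A ends → A and C overlap.
D starts after A ends; A is clear from here.
D starts after C ends; C is clear from here.
E starts before D ends → D and E overlap.
B starts exactly when D ends (back-to-back, no overlap); D is clear from here.
B starts before E ends → E and B overlap.
F starts after E ends.
F starts before B ends → B and F overlap.
Overlapping pairs: A & C, B & E, B & F, D & E — 4 in total.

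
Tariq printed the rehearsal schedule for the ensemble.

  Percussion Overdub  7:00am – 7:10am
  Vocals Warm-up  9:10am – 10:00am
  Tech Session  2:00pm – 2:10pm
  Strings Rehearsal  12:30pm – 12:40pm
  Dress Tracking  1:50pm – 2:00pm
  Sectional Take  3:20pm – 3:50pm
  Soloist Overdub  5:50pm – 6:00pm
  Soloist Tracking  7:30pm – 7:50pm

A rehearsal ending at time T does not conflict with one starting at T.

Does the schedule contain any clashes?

Sorted by start: Percussion Overdub, Vocals Warm-up, Strings Rehearsal, Dress Tracking, Tech Session, Sectional Take, Soloist Overdub, Soloist Tracking.
Vocals Warm-up starts after Percussion Overdub ends, so Percussion Overdub has no further overlaps.
Strings Rehearsal starts after Vocals Warm-up ends, so Vocals Warm-up has no further overlaps.
Dress Tracking starts after Strings Rehearsal ends, so Strings Rehearsal has no further overlaps.
Tech Session starts exactly when Dress Tracking ends (back-to-back, no overlap), so Dress Tracking has no further overlaps.
Sectional Take starts after Tech Session ends, so Tech Session has no further overlaps.
Soloist Overdub starts after Sectional Take ends, so Sectional Take has no further overlaps.
Soloist Tracking starts after Soloist Overdub ends.
Every pair is clear; the schedule has no overlaps.

No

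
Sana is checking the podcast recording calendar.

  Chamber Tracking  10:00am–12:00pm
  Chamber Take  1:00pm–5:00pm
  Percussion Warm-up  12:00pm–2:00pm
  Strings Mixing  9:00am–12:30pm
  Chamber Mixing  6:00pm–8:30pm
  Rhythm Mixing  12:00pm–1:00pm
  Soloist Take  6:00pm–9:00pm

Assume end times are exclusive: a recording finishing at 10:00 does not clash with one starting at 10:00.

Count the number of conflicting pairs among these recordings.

Sorted by start: Strings Mixing, Chamber Tracking, Percussion Warm-up, Rhythm Mixing, Chamber Take, Chamber Mixing, Soloist Take.
Chamber Tracking starts before Strings Mixing ends → Strings Mixing and Chamber Tracking overlap.
Percussion Warm-up starts before Strings Mixing ends → Strings Mixing and Percussion Warm-up overlap.
Rhythm Mixing starts before Strings Mixing ends → Strings Mixing and Rhythm Mixing overlap.
Chamber Take starts after Strings Mixing ends; Strings Mixing is clear from here.
Percussion Warm-up starts exactly when Chamber Tracking ends (back-to-back, no overlap); Chamber Tracking is clear from here.
Rhythm Mixing starts before Percussion Warm-up ends → Percussion Warm-up and Rhythm Mixing overlap.
Chamber Take starts before Percussion Warm-up ends → Percussion Warm-up and Chamber Take overlap.
Chamber Mixing starts after Percussion Warm-up ends; Percussion Warm-up is clear from here.
Chamber Take starts exactly when Rhythm Mixing ends (back-to-back, no overlap); Rhythm Mixing is clear from here.
Chamber Mixing starts after Chamber Take ends; Chamber Take is clear from here.
Soloist Take starts before Chamber Mixing ends → Chamber Mixing and Soloist Take overlap.
Overlapping pairs: Chamber Mixing & Soloist Take, Chamber Take & Percussion Warm-up, Chamber Tracking & Strings Mixing, Percussion Warm-up & Rhythm Mixing, Percussion Warm-up & Strings Mixing, Rhythm Mixing & Strings Mixing — 6 in total.

6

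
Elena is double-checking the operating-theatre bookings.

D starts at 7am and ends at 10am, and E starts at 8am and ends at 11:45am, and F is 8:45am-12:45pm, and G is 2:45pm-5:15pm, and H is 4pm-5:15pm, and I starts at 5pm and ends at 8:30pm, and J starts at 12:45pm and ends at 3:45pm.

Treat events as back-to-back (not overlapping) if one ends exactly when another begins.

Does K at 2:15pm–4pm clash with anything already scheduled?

Yes — it overlaps G, J

D: ends 10am at or before K starts 2:15pm → clear.
E: ends 11:45am at or before K starts 2:15pm → clear.
F: ends 12:45pm at or before K starts 2:15pm → clear.
J: starts 12:45pm before K ends 4pm, and ends 3:45pm after K starts 2:15pm → overlap.
G: starts 2:45pm before K ends 4pm, and ends 5:15pm after K starts 2:15pm → overlap.
H: starts 4pm at or after K ends 4pm → clear.
I: starts 5pm at or after K ends 4pm → clear.
K overlaps G, J.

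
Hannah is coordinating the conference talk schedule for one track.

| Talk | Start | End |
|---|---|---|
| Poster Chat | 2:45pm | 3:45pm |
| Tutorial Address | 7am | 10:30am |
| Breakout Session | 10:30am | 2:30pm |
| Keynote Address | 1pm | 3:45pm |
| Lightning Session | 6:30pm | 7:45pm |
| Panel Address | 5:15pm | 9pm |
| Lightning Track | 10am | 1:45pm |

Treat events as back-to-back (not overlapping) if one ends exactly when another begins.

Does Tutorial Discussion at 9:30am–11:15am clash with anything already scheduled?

Yes — it overlaps Breakout Session, Lightning Track, Tutorial Address

Tutorial Address: starts 7am before Tutorial Discussion ends 11:15am, and ends 10:30am after Tutorial Discussion starts 9:30am → overlap.
Lightning Track: starts 10am before Tutorial Discussion ends 11:15am, and ends 1:45pm after Tutorial Discussion starts 9:30am → overlap.
Breakout Session: starts 10:30am before Tutorial Discussion ends 11:15am, and ends 2:30pm after Tutorial Discussion starts 9:30am → overlap.
Keynote Address: starts 1pm at or after Tutorial Discussion ends 11:15am → clear.
Poster Chat: starts 2:45pm at or after Tutorial Discussion ends 11:15am → clear.
Panel Address: starts 5:15pm at or after Tutorial Discussion ends 11:15am → clear.
Lightning Session: starts 6:30pm at or after Tutorial Discussion ends 11:15am → clear.
Tutorial Discussion overlaps Lightning Track, Tutorial Address, Breakout Session.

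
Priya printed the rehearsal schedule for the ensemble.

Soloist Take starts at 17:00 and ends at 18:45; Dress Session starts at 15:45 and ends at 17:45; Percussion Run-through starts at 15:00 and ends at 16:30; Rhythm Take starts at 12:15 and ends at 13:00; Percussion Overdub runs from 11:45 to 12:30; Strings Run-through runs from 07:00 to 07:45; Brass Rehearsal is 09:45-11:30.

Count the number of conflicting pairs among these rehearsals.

3

Two intervals overlap when each starts before the other ends.
Sorted by start: Strings Run-through, Brass Rehearsal, Percussion Overdub, Rhythm Take, Percussion Run-through, Dress Session, Soloist Take.
Brass Rehearsal starts after Strings Run-through ends, so nothing later overlaps Strings Run-through either.
Percussion Overdub starts after Brass Rehearsal ends, so nothing later overlaps Brass Rehearsal either.
Rhythm Take starts before Percussion Overdub ends → Percussion Overdub and Rhythm Take overlap.
Percussion Run-through starts after Percussion Overdub ends, so nothing later overlaps Percussion Overdub either.
Percussion Run-through starts after Rhythm Take ends, so nothing later overlaps Rhythm Take either.
Dress Session starts before Percussion Run-through ends → Percussion Run-through and Dress Session overlap.
Soloist Take starts after Percussion Run-through ends.
Soloist Take starts before Dress Session ends → Dress Session and Soloist Take overlap.
Overlapping pairs: Dress Session & Percussion Run-through, Dress Session & Soloist Take, Percussion Overdub & Rhythm Take — 3 in total.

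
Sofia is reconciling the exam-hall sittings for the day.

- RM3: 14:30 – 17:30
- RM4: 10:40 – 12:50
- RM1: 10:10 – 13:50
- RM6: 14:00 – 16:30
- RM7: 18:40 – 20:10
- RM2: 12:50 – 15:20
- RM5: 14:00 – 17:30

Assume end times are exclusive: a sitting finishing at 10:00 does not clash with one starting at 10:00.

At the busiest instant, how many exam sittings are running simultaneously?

4

Sort all start/end points and keep a running count:
10:10 start RM1 → 1
10:40 start RM4 → 2
12:50 end RM4 → 1
12:50 start RM2 → 2
13:50 end RM1 → 1
14:00 start RM5 → 2
14:00 start RM6 → 3
14:30 start RM3 → 4
15:20 end RM2 → 3
16:30 end RM6 → 2
17:30 end RM3 → 1
17:30 end RM5 → 0
18:40 start RM7 → 1
20:10 end RM7 → 0
Peak is 4, at 14:30 (RM2, RM3, RM5, RM6).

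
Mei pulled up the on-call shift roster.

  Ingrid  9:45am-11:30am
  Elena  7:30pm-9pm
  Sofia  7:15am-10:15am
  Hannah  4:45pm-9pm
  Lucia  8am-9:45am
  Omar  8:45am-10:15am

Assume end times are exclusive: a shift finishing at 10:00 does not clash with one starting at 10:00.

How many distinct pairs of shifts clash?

6

Sorted by start: Sofia, Lucia, Omar, Ingrid, Hannah, Elena.
Lucia starts before Sofia ends → Sofia and Lucia overlap.
Omar starts before Sofia ends → Sofia and Omar overlap.
Ingrid starts before Sofia ends → Sofia and Ingrid overlap.
Hannah starts after Sofia ends, so Sofia has no further overlaps.
Omar starts before Lucia ends → Lucia and Omar overlap.
Ingrid starts exactly when Lucia ends (back-to-back, no overlap), so Lucia has no further overlaps.
Ingrid starts before Omar ends → Omar and Ingrid overlap.
Hannah starts after Omar ends, so Omar has no further overlaps.
Hannah starts after Ingrid ends, so Ingrid has no further overlaps.
Elena starts before Hannah ends → Hannah and Elena overlap.
Overlapping pairs: Elena & Hannah, Ingrid & Omar, Ingrid & Sofia, Lucia & Omar, Lucia & Sofia, Omar & Sofia — 6 in total.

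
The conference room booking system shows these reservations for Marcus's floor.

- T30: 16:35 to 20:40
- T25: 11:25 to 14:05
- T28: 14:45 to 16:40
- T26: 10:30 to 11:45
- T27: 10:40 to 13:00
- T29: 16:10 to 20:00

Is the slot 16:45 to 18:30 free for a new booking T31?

No — it overlaps T29, T30

T26: ends 11:45 at or before T31 starts 16:45 → clear.
T27: ends 13:00 at or before T31 starts 16:45 → clear.
T25: ends 14:05 at or before T31 starts 16:45 → clear.
T28: ends 16:40 at or before T31 starts 16:45 → clear.
T29: starts 16:10 before T31 ends 18:30, and ends 20:00 after T31 starts 16:45 → overlap.
T30: starts 16:35 before T31 ends 18:30, and ends 20:40 after T31 starts 16:45 → overlap.
T31 overlaps T29, T30.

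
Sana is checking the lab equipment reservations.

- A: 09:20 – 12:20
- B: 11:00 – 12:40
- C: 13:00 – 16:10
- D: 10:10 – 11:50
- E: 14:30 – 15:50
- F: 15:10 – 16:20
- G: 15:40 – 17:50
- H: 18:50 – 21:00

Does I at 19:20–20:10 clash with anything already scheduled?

A: ends 12:20 at or before I starts 19:20 → clear.
D: ends 11:50 at or before I starts 19:20 → clear.
B: ends 12:40 at or before I starts 19:20 → clear.
C: ends 16:10 at or before I starts 19:20 → clear.
E: ends 15:50 at or before I starts 19:20 → clear.
F: ends 16:20 at or before I starts 19:20 → clear.
G: ends 17:50 at or before I starts 19:20 → clear.
H: starts 18:50 before I ends 20:10, and ends 21:00 after I starts 19:20 → overlap.
I overlaps H.

Yes — it overlaps H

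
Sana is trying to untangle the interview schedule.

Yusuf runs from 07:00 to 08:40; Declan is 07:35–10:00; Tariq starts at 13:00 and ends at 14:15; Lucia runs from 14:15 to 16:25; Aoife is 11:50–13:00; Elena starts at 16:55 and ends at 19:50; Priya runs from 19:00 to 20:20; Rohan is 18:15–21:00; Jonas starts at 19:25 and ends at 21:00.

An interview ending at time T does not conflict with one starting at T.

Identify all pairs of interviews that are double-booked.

Declan & Yusuf, Elena & Jonas, Elena & Priya, Elena & Rohan, Jonas & Priya, Jonas & Rohan, Priya & Rohan

Sorted by start: Yusuf, Declan, Aoife, Tariq, Lucia, Elena, Rohan, Priya, Jonas.
Declan starts before Yusuf ends → Yusuf and Declan overlap.
Aoife starts after Yusuf ends, so nothing later overlaps Yusuf either.
Aoife starts after Declan ends, so nothing later overlaps Declan either.
Tariq starts exactly when Aoife ends (back-to-back, no overlap), so nothing later overlaps Aoife either.
Lucia starts exactly when Tariq ends (back-to-back, no overlap), so nothing later overlaps Tariq either.
Elena starts after Lucia ends, so nothing later overlaps Lucia either.
Rohan starts before Elena ends → Elena and Rohan overlap.
Priya starts before Elena ends → Elena and Priya overlap.
Jonas starts before Elena ends → Elena and Jonas overlap.
Priya starts before Rohan ends → Rohan and Priya overlap.
Jonas starts before Rohan ends → Rohan and Jonas overlap.
Jonas starts before Priya ends → Priya and Jonas overlap.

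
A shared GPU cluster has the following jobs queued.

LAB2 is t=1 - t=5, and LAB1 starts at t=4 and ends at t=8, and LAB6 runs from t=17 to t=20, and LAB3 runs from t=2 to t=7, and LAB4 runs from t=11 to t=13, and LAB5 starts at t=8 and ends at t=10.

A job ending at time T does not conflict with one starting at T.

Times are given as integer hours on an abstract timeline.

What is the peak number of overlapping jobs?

Sort all start/end points and keep a running count:
t=1 start LAB2 → 1
t=2 start LAB3 → 2
t=4 start LAB1 → 3
t=5 end LAB2 → 2
t=7 end LAB3 → 1
t=8 end LAB1 → 0
t=8 start LAB5 → 1
t=10 end LAB5 → 0
t=11 start LAB4 → 1
t=13 end LAB4 → 0
t=17 start LAB6 → 1
t=20 end LAB6 → 0
Peak is 3, at t=4 (LAB1, LAB2, LAB3).

3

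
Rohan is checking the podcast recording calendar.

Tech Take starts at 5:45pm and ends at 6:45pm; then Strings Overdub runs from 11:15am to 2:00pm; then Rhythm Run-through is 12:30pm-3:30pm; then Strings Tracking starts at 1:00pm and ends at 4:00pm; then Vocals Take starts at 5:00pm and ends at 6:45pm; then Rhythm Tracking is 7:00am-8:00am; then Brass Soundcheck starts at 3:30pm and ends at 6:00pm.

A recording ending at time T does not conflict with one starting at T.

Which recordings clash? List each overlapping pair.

Brass Soundcheck & Strings Tracking, Brass Soundcheck & Tech Take, Brass Soundcheck & Vocals Take, Rhythm Run-through & Strings Overdub, Rhythm Run-through & Strings Tracking, Strings Overdub & Strings Tracking, Tech Take & Vocals Take

Sorted by start: Rhythm Tracking, Strings Overdub, Rhythm Run-through, Strings Tracking, Brass Soundcheck, Vocals Take, Tech Take.
Strings Overdub starts after Rhythm Tracking ends, so nothing later overlaps Rhythm Tracking either.
Rhythm Run-through starts before Strings Overdub ends → Strings Overdub and Rhythm Run-through overlap.
Strings Tracking starts before Strings Overdub ends → Strings Overdub and Strings Tracking overlap.
Brass Soundcheck starts after Strings Overdub ends, so nothing later overlaps Strings Overdub either.
Strings Tracking starts before Rhythm Run-through ends → Rhythm Run-through and Strings Tracking overlap.
Brass Soundcheck starts exactly when Rhythm Run-through ends (back-to-back, no overlap), so nothing later overlaps Rhythm Run-through either.
Brass Soundcheck starts before Strings Tracking ends → Strings Tracking and Brass Soundcheck overlap.
Vocals Take starts after Strings Tracking ends, so nothing later overlaps Strings Tracking either.
Vocals Take starts before Brass Soundcheck ends → Brass Soundcheck and Vocals Take overlap.
Tech Take starts before Brass Soundcheck ends → Brass Soundcheck and Tech Take overlap.
Tech Take starts before Vocals Take ends → Vocals Take and Tech Take overlap.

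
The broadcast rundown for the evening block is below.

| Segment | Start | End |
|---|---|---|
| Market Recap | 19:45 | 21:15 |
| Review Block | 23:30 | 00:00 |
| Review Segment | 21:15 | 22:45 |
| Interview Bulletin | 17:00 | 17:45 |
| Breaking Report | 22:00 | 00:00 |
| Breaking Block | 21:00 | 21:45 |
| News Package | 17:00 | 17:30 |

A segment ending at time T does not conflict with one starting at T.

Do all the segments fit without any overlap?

No

Check each pair: they overlap iff neither finishes before the other starts.
Sorted by start: News Package, Interview Bulletin, Market Recap, Breaking Block, Review Segment, Breaking Report, Review Block.
Interview Bulletin starts before News Package ends → News Package and Interview Bulletin overlap.
That's a conflict, so the schedule is not conflict-free.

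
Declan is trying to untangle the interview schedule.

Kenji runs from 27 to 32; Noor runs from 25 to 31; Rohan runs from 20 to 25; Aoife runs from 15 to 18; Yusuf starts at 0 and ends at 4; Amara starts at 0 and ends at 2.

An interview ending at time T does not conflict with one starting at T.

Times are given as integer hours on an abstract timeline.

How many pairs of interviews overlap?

Sorted by start: Amara, Yusuf, Aoife, Rohan, Noor, Kenji.
Yusuf starts before Amara ends → Amara and Yusuf overlap.
Aoife starts after Amara ends; Amara is clear from here.
Aoife starts after Yusuf ends; Yusuf is clear from here.
Rohan starts after Aoife ends; Aoife is clear from here.
Noor starts exactly when Rohan ends (back-to-back, no overlap); Rohan is clear from here.
Kenji starts before Noor ends → Noor and Kenji overlap.
Overlapping pairs: Amara & Yusuf, Kenji & Noor — 2 in total.

2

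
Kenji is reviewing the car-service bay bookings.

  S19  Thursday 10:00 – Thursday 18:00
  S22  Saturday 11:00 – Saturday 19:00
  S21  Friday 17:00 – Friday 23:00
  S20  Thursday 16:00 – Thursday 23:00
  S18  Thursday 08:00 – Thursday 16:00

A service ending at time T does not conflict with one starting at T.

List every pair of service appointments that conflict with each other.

Sorted by start: S18, S19, S20, S21, S22.
S19 starts before S18 ends → S18 and S19 overlap.
S20 starts exactly when S18 ends (back-to-back, no overlap) — done with S18.
S20 starts before S19 ends → S19 and S20 overlap.
S21 starts after S19 ends — done with S19.
S21 starts after S20 ends — done with S20.
S22 starts after S21 ends.

S18 & S19, S19 & S20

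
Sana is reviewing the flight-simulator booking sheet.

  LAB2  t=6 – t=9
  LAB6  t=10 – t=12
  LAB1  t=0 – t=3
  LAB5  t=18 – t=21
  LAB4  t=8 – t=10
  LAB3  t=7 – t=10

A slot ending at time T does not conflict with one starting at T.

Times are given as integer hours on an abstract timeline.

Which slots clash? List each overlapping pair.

LAB2 & LAB3, LAB2 & LAB4, LAB3 & LAB4

Sorted by start: LAB1, LAB2, LAB3, LAB4, LAB6, LAB5.
LAB2 starts after LAB1 ends — done with LAB1.
LAB3 starts before LAB2 ends → LAB2 and LAB3 overlap.
LAB4 starts before LAB2 ends → LAB2 and LAB4 overlap.
LAB6 starts after LAB2 ends — done with LAB2.
LAB4 starts before LAB3 ends → LAB3 and LAB4 overlap.
LAB6 starts exactly when LAB3 ends (back-to-back, no overlap) — done with LAB3.
LAB6 starts exactly when LAB4 ends (back-to-back, no overlap) — done with LAB4.
LAB5 starts after LAB6 ends.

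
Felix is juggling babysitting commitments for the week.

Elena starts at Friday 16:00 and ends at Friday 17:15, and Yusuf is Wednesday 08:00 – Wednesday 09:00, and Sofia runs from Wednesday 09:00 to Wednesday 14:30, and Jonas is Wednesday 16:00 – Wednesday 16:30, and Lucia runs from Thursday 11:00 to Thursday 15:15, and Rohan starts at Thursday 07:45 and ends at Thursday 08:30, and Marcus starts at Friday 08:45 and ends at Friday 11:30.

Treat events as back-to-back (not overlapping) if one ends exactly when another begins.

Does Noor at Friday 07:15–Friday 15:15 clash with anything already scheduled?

Yusuf: ends Wednesday 09:00 at or before Noor starts Friday 07:15 → clear.
Sofia: ends Wednesday 14:30 at or before Noor starts Friday 07:15 → clear.
Jonas: ends Wednesday 16:30 at or before Noor starts Friday 07:15 → clear.
Rohan: ends Thursday 08:30 at or before Noor starts Friday 07:15 → clear.
Lucia: ends Thursday 15:15 at or before Noor starts Friday 07:15 → clear.
Marcus: starts Friday 08:45 before Noor ends Friday 15:15, and ends Friday 11:30 after Noor starts Friday 07:15 → overlap.
Elena: starts Friday 16:00 at or after Noor ends Friday 15:15 → clear.
Noor overlaps Marcus.

Yes — it overlaps Marcus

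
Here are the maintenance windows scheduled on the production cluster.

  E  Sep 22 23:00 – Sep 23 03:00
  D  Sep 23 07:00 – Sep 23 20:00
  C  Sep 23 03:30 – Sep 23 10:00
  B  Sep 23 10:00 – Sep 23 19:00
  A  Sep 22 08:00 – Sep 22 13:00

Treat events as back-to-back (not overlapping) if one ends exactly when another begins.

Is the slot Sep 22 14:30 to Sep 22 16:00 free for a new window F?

A: ends Sep 22 13:00 at or before F starts Sep 22 14:30 → clear.
E: starts Sep 22 23:00 at or after F ends Sep 22 16:00 → clear.
C: starts Sep 23 03:30 at or after F ends Sep 22 16:00 → clear.
D: starts Sep 23 07:00 at or after F ends Sep 22 16:00 → clear.
B: starts Sep 23 10:00 at or after F ends Sep 22 16:00 → clear.

Yes — the slot is free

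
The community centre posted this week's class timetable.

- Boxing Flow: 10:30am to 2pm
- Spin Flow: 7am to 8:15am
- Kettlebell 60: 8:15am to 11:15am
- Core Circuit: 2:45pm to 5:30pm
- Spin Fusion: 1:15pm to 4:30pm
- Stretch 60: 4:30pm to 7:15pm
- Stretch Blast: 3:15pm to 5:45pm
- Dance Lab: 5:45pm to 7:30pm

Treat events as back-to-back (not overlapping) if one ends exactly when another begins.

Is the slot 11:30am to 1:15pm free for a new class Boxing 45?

No — it overlaps Boxing Flow

Spin Flow: ends 8:15am at or before Boxing 45 starts 11:30am → clear.
Kettlebell 60: ends 11:15am at or before Boxing 45 starts 11:30am → clear.
Boxing Flow: starts 10:30am before Boxing 45 ends 1:15pm, and ends 2pm after Boxing 45 starts 11:30am → overlap.
Spin Fusion: starts 1:15pm at or after Boxing 45 ends 1:15pm → clear.
Core Circuit: starts 2:45pm at or after Boxing 45 ends 1:15pm → clear.
Stretch Blast: starts 3:15pm at or after Boxing 45 ends 1:15pm → clear.
Stretch 60: starts 4:30pm at or after Boxing 45 ends 1:15pm → clear.
Dance Lab: starts 5:45pm at or after Boxing 45 ends 1:15pm → clear.
Boxing 45 overlaps Boxing Flow.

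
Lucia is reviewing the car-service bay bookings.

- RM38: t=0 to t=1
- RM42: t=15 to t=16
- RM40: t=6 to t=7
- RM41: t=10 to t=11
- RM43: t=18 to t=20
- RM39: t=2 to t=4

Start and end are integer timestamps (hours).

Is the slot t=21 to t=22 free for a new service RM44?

Yes — the slot is free

RM38: ends t=1 at or before RM44 starts t=21 → clear.
RM39: ends t=4 at or before RM44 starts t=21 → clear.
RM40: ends t=7 at or before RM44 starts t=21 → clear.
RM41: ends t=11 at or before RM44 starts t=21 → clear.
RM42: ends t=16 at or before RM44 starts t=21 → clear.
RM43: ends t=20 at or before RM44 starts t=21 → clear.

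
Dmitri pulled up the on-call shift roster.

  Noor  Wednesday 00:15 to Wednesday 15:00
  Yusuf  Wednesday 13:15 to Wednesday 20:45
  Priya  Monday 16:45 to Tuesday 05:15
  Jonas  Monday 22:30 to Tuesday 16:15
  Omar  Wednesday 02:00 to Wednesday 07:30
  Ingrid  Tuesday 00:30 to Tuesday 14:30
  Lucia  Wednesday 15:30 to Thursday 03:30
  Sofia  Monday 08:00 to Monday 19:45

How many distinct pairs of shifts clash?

Two intervals overlap when each starts before the other ends.
Sorted by start: Sofia, Priya, Jonas, Ingrid, Noor, Omar, Yusuf, Lucia.
Priya starts before Sofia ends → Sofia and Priya overlap.
Jonas starts after Sofia ends — done with Sofia.
Jonas starts before Priya ends → Priya and Jonas overlap.
Ingrid starts before Priya ends → Priya and Ingrid overlap.
Noor starts after Priya ends — done with Priya.
Ingrid starts before Jonas ends → Jonas and Ingrid overlap.
Noor starts after Jonas ends — done with Jonas.
Noor starts after Ingrid ends — done with Ingrid.
Omar starts before Noor ends → Noor and Omar overlap.
Yusuf starts before Noor ends → Noor and Yusuf overlap.
Lucia starts after Noor ends.
Yusuf starts after Omar ends — done with Omar.
Lucia starts before Yusuf ends → Yusuf and Lucia overlap.
Overlapping pairs: Ingrid & Jonas, Ingrid & Priya, Jonas & Priya, Lucia & Yusuf, Noor & Omar, Noor & Yusuf, Priya & Sofia — 7 in total.

7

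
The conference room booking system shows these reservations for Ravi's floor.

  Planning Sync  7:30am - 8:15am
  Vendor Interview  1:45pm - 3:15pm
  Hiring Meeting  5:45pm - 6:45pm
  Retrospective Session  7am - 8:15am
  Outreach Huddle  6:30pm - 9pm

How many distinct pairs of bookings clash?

2

Sorted by start: Retrospective Session, Planning Sync, Vendor Interview, Hiring Meeting, Outreach Huddle.
Planning Sync starts before Retrospective Session ends → Retrospective Session and Planning Sync overlap.
Vendor Interview starts after Retrospective Session ends, so Retrospective Session has no further overlaps.
Vendor Interview starts after Planning Sync ends, so Planning Sync has no further overlaps.
Hiring Meeting starts after Vendor Interview ends, so Vendor Interview has no further overlaps.
Outreach Huddle starts before Hiring Meeting ends → Hiring Meeting and Outreach Huddle overlap.
Overlapping pairs: Hiring Meeting & Outreach Huddle, Planning Sync & Retrospective Session — 2 in total.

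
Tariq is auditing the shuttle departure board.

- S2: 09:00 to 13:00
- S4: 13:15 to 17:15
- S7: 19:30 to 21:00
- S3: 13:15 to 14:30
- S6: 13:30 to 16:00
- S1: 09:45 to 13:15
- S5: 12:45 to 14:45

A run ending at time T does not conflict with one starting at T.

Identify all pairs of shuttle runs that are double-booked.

S1 & S2, S1 & S5, S2 & S5, S3 & S4, S3 & S5, S3 & S6, S4 & S5, S4 & S6, S5 & S6

Check each pair: they overlap iff neither finishes before the other starts.
Sorted by start: S2, S1, S5, S3, S4, S6, S7.
S1 starts before S2 ends → S2 and S1 overlap.
S5 starts before S2 ends → S2 and S5 overlap.
S3 starts after S2 ends, so nothing later overlaps S2 either.
S5 starts before S1 ends → S1 and S5 overlap.
S3 starts exactly when S1 ends (back-to-back, no overlap), so nothing later overlaps S1 either.
S3 starts before S5 ends → S5 and S3 overlap.
S4 starts before S5 ends → S5 and S4 overlap.
S6 starts before S5 ends → S5 and S6 overlap.
S7 starts after S5 ends.
S4 starts before S3 ends → S3 and S4 overlap.
S6 starts before S3 ends → S3 and S6 overlap.
S7 starts after S3 ends.
S6 starts before S4 ends → S4 and S6 overlap.
S7 starts after S4 ends.
S7 starts after S6 ends.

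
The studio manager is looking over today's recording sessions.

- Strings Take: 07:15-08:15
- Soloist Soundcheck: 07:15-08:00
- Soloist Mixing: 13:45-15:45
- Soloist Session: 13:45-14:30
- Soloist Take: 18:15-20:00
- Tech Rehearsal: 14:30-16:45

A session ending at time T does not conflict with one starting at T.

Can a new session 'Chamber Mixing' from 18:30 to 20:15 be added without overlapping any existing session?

No — it overlaps Soloist Take

Strings Take: ends 08:15 at or before Chamber Mixing starts 18:30 → clear.
Soloist Soundcheck: ends 08:00 at or before Chamber Mixing starts 18:30 → clear.
Soloist Mixing: ends 15:45 at or before Chamber Mixing starts 18:30 → clear.
Soloist Session: ends 14:30 at or before Chamber Mixing starts 18:30 → clear.
Tech Rehearsal: ends 16:45 at or before Chamber Mixing starts 18:30 → clear.
Soloist Take: starts 18:15 before Chamber Mixing ends 20:15, and ends 20:00 after Chamber Mixing starts 18:30 → overlap.
Chamber Mixing overlaps Soloist Take.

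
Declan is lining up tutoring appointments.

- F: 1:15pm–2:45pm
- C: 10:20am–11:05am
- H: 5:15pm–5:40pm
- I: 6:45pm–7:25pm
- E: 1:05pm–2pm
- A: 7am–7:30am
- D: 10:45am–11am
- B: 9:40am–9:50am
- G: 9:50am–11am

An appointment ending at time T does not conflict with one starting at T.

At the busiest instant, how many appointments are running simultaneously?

Walk through starts and ends in time order (an end at T is processed before a start at T):
7am start A → 1
7:30am end A → 0
9:40am start B → 1
9:50am end B → 0
9:50am start G → 1
10:20am start C → 2
10:45am start D → 3
11am end D → 2
11am end G → 1
11:05am end C → 0
1:05pm start E → 1
1:15pm start F → 2
2pm end E → 1
2:45pm end F → 0
5:15pm start H → 1
5:40pm end H → 0
6:45pm start I → 1
7:25pm end I → 0
Peak is 3, at 10:45am (C, D, G).

3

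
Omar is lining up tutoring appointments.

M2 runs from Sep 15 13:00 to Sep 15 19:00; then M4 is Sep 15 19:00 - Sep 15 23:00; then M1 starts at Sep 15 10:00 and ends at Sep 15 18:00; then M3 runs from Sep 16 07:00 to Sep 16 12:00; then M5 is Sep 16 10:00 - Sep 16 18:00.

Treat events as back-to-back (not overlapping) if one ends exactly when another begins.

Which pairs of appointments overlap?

Sorted by start: M1, M2, M4, M3, M5.
M2 starts before M1 ends → M1 and M2 overlap.
M4 starts after M1 ends; M1 is clear from here.
M4 starts exactly when M2 ends (back-to-back, no overlap); M2 is clear from here.
M3 starts after M4 ends; M4 is clear from here.
M5 starts before M3 ends → M3 and M5 overlap.

M1 & M2, M3 & M5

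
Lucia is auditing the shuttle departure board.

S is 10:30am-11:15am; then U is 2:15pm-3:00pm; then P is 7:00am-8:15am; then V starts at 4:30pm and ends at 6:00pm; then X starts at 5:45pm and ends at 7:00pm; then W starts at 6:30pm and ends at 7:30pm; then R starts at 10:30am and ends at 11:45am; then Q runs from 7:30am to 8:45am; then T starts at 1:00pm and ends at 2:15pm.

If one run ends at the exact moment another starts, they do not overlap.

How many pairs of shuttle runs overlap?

4

Two intervals overlap when each starts before the other ends.
Sorted by start: P, Q, R, S, T, U, V, X, W.
Q starts before P ends → P and Q overlap.
R starts after P ends, so P has no further overlaps.
R starts after Q ends, so Q has no further overlaps.
S starts before R ends → R and S overlap.
T starts after R ends, so R has no further overlaps.
T starts after S ends, so S has no further overlaps.
U starts exactly when T ends (back-to-back, no overlap), so T has no further overlaps.
V starts after U ends, so U has no further overlaps.
X starts before V ends → V and X overlap.
W starts after V ends.
W starts before X ends → X and W overlap.
Overlapping pairs: P & Q, R & S, V & X, W & X — 4 in total.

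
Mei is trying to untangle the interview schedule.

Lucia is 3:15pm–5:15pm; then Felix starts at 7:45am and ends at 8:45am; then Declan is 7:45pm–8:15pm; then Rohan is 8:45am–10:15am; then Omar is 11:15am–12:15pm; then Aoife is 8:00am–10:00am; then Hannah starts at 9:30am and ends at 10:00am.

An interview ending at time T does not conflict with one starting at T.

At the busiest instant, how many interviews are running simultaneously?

Sweep the timeline, counting +1 at each start and −1 at each end (ends before starts at a tie):
7:45am start Felix → 1
8:00am start Aoife → 2
8:45am end Felix → 1
8:45am start Rohan → 2
9:30am start Hannah → 3
10:00am end Aoife → 2
10:00am end Hannah → 1
10:15am end Rohan → 0
11:15am start Omar → 1
12:15pm end Omar → 0
3:15pm start Lucia → 1
5:15pm end Lucia → 0
7:45pm start Declan → 1
8:15pm end Declan → 0
Peak is 3, at 9:30am (Aoife, Hannah, Rohan).

3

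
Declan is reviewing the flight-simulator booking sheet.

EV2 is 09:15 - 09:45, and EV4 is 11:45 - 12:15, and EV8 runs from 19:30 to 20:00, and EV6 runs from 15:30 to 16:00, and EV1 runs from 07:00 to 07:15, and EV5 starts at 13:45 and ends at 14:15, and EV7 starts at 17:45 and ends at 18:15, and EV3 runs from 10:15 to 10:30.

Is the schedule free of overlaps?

Yes

Check each pair: they overlap iff neither finishes before the other starts.
Sorted by start: EV1, EV2, EV3, EV4, EV5, EV6, EV7, EV8.
EV2 starts after EV1 ends; EV1 is clear from here.
EV3 starts after EV2 ends; EV2 is clear from here.
EV4 starts after EV3 ends; EV3 is clear from here.
EV5 starts after EV4 ends; EV4 is clear from here.
EV6 starts after EV5 ends; EV5 is clear from here.
EV7 starts after EV6 ends; EV6 is clear from here.
EV8 starts after EV7 ends.
Every pair is clear; the schedule has no overlaps.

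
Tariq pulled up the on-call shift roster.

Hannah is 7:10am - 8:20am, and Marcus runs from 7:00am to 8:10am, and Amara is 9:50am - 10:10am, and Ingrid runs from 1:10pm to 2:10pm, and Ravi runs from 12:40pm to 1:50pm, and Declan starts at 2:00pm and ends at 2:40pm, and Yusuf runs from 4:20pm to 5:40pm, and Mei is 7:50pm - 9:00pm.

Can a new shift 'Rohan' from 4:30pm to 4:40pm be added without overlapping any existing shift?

No — it overlaps Yusuf

Marcus: ends 8:10am at or before Rohan starts 4:30pm → clear.
Hannah: ends 8:20am at or before Rohan starts 4:30pm → clear.
Amara: ends 10:10am at or before Rohan starts 4:30pm → clear.
Ravi: ends 1:50pm at or before Rohan starts 4:30pm → clear.
Ingrid: ends 2:10pm at or before Rohan starts 4:30pm → clear.
Declan: ends 2:40pm at or before Rohan starts 4:30pm → clear.
Yusuf: starts 4:20pm before Rohan ends 4:40pm, and ends 5:40pm after Rohan starts 4:30pm → overlap.
Mei: starts 7:50pm at or after Rohan ends 4:40pm → clear.
Rohan overlaps Yusuf.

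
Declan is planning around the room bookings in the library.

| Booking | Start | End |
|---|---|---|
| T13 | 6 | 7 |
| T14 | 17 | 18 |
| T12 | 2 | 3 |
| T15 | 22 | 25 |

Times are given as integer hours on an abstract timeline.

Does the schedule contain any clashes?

Sorted by start: T12, T13, T14, T15.
T13 starts after T12 ends — done with T12.
T14 starts after T13 ends — done with T13.
T15 starts after T14 ends.
Every pair is clear; the schedule has no overlaps.

No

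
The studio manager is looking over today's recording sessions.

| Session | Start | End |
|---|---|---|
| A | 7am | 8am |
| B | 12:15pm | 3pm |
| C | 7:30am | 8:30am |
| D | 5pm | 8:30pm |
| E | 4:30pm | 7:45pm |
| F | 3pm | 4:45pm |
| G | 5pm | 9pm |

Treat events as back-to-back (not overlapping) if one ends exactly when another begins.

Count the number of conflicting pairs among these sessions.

Sorted by start: A, C, B, F, E, D, G.
C starts before A ends → A and C overlap.
B starts after A ends, so A has no further overlaps.
B starts after C ends, so C has no further overlaps.
F starts exactly when B ends (back-to-back, no overlap), so B has no further overlaps.
E starts before F ends → F and E overlap.
D starts after F ends, so F has no further overlaps.
D starts before E ends → E and D overlap.
G starts before E ends → E and G overlap.
G starts before D ends → D and G overlap.
Overlapping pairs: A & C, D & E, D & G, E & F, E & G — 5 in total.

5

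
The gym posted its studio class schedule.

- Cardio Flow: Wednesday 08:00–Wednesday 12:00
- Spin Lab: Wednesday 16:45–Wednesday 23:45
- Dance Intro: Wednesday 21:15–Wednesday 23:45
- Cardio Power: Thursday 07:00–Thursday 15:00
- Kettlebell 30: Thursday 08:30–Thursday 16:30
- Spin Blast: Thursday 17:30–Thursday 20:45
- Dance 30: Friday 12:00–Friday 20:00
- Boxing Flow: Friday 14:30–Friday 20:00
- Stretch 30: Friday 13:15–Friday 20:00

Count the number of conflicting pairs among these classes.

5

Sorted by start: Cardio Flow, Spin Lab, Dance Intro, Cardio Power, Kettlebell 30, Spin Blast, Dance 30, Stretch 30, Boxing Flow.
Spin Lab starts after Cardio Flow ends; Cardio Flow is clear from here.
Dance Intro starts before Spin Lab ends → Spin Lab and Dance Intro overlap.
Cardio Power starts after Spin Lab ends; Spin Lab is clear from here.
Cardio Power starts after Dance Intro ends; Dance Intro is clear from here.
Kettlebell 30 starts before Cardio Power ends → Cardio Power and Kettlebell 30 overlap.
Spin Blast starts after Cardio Power ends; Cardio Power is clear from here.
Spin Blast starts after Kettlebell 30 ends; Kettlebell 30 is clear from here.
Dance 30 starts after Spin Blast ends; Spin Blast is clear from here.
Stretch 30 starts before Dance 30 ends → Dance 30 and Stretch 30 overlap.
Boxing Flow starts before Dance 30 ends → Dance 30 and Boxing Flow overlap.
Boxing Flow starts before Stretch 30 ends → Stretch 30 and Boxing Flow overlap.
Overlapping pairs: Boxing Flow & Dance 30, Boxing Flow & Stretch 30, Cardio Power & Kettlebell 30, Dance 30 & Stretch 30, Dance Intro & Spin Lab — 5 in total.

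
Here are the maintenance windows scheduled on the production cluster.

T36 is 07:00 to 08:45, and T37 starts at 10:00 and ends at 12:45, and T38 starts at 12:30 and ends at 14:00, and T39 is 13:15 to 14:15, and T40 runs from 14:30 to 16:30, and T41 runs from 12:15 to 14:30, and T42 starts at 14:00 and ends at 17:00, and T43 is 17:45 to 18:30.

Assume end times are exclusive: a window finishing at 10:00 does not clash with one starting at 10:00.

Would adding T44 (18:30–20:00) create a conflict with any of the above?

No — it doesn't clash with anything

T36: ends 08:45 at or before T44 starts 18:30 → clear.
T37: ends 12:45 at or before T44 starts 18:30 → clear.
T41: ends 14:30 at or before T44 starts 18:30 → clear.
T38: ends 14:00 at or before T44 starts 18:30 → clear.
T39: ends 14:15 at or before T44 starts 18:30 → clear.
T42: ends 17:00 at or before T44 starts 18:30 → clear.
T40: ends 16:30 at or before T44 starts 18:30 → clear.
T43: ends 18:30 at or before T44 starts 18:30 → clear.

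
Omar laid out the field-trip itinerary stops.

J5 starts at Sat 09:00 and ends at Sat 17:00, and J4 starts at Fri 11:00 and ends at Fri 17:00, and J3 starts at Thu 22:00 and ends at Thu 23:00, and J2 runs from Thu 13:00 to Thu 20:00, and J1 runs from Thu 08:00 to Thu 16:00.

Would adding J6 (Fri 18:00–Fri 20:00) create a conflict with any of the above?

No — it doesn't clash with anything

J1: ends Thu 16:00 at or before J6 starts Fri 18:00 → clear.
J2: ends Thu 20:00 at or before J6 starts Fri 18:00 → clear.
J3: ends Thu 23:00 at or before J6 starts Fri 18:00 → clear.
J4: ends Fri 17:00 at or before J6 starts Fri 18:00 → clear.
J5: starts Sat 09:00 at or after J6 ends Fri 20:00 → clear.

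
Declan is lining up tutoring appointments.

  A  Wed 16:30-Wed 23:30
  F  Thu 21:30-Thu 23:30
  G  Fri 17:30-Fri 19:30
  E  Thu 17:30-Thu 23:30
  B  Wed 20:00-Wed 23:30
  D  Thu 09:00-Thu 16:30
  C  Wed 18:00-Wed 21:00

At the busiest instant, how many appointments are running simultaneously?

Sort all start/end points and keep a running count:
Wed 16:30 start A → 1
Wed 18:00 start C → 2
Wed 20:00 start B → 3
Wed 21:00 end C → 2
Wed 23:30 end A → 1
Wed 23:30 end B → 0
Thu 09:00 start D → 1
Thu 16:30 end D → 0
Thu 17:30 start E → 1
Thu 21:30 start F → 2
Thu 23:30 end E → 1
Thu 23:30 end F → 0
Fri 17:30 start G → 1
Fri 19:30 end G → 0
Peak is 3, at Wed 20:00 (A, B, C).

3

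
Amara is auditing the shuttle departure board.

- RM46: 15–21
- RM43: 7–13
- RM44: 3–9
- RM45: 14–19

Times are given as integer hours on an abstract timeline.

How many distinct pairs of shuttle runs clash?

Sorted by start: RM44, RM43, RM45, RM46.
RM43 starts before RM44 ends → RM44 and RM43 overlap.
RM45 starts after RM44 ends, so RM44 has no further overlaps.
RM45 starts after RM43 ends, so RM43 has no further overlaps.
RM46 starts before RM45 ends → RM45 and RM46 overlap.
Overlapping pairs: RM43 & RM44, RM45 & RM46 — 2 in total.

2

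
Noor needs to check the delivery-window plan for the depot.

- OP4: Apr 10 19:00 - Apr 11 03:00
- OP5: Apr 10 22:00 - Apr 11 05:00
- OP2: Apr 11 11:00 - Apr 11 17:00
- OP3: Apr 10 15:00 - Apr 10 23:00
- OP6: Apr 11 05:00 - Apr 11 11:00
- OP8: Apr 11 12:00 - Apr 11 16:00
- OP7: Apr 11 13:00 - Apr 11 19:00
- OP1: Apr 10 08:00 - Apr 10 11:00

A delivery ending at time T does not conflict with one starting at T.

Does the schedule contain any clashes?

Yes

Sorted by start: OP1, OP3, OP4, OP5, OP6, OP2, OP8, OP7.
OP3 starts after OP1 ends — done with OP1.
OP4 starts before OP3 ends → OP3 and OP4 overlap.
That's a conflict, so the schedule is not conflict-free.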